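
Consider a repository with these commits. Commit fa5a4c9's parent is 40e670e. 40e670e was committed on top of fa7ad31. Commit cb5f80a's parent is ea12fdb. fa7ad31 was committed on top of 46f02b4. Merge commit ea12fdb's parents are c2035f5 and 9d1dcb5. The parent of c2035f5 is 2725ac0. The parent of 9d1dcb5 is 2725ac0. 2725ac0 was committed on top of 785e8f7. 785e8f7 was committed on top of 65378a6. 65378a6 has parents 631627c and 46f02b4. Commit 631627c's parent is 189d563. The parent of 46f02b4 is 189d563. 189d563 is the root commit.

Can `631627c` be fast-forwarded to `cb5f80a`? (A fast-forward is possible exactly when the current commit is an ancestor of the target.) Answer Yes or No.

Yes

A fast-forward from 631627c to cb5f80a is possible iff 631627c is an ancestor of cb5f80a.
Ancestors of cb5f80a: {189d563, 2725ac0, 46f02b4, 631627c, 65378a6, 785e8f7, 9d1dcb5, c2035f5, cb5f80a, ea12fdb}.
631627c is among them, so fast-forward is possible.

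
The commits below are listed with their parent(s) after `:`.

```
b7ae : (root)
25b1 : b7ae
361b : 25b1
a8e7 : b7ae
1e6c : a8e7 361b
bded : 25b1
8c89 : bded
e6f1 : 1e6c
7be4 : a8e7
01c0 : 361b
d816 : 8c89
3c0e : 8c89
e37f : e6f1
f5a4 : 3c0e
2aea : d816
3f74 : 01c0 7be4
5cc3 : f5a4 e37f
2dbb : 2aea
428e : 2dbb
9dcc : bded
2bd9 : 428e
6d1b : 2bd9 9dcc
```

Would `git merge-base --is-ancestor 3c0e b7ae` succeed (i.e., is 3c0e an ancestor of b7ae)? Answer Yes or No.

Ancestors of b7ae: {b7ae}.
3c0e is not in that set, so it is not an ancestor of b7ae.

No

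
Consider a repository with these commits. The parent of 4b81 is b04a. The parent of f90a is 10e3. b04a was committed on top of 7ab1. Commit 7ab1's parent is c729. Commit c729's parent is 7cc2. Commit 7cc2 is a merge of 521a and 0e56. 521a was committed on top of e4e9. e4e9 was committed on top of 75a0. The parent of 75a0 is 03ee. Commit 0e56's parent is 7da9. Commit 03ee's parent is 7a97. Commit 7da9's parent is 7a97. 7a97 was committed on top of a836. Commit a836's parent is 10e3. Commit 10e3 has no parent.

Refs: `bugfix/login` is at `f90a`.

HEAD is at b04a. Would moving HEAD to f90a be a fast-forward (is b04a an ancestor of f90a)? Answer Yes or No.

No

A fast-forward from b04a to f90a is possible iff b04a is an ancestor of f90a.
Ancestors of f90a: {10e3, f90a}.
b04a is not among them, so fast-forward is not possible.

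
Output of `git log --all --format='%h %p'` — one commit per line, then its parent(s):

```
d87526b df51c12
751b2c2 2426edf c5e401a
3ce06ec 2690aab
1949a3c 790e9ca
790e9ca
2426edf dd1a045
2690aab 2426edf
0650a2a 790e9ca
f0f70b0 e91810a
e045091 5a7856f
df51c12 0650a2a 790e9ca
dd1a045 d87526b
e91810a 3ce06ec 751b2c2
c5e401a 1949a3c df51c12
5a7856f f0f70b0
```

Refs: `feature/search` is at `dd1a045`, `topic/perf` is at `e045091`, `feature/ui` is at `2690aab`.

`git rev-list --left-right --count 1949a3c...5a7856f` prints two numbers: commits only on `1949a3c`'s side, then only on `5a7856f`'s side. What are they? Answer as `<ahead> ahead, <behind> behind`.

0 ahead, 12 behind

Reachable from 1949a3c: {1949a3c, 790e9ca}.
Reachable from 5a7856f: {0650a2a, 1949a3c, 2426edf, 2690aab, 3ce06ec, 5a7856f, 751b2c2, 790e9ca, c5e401a, d87526b, dd1a045, df51c12, e91810a, f0f70b0}.
Only in 1949a3c's history (ahead): {} — 0.
Only in 5a7856f's history (behind): {0650a2a, 2426edf, 2690aab, 3ce06ec, 5a7856f, 751b2c2, c5e401a, d87526b, dd1a045, df51c12, e91810a, f0f70b0} — 12.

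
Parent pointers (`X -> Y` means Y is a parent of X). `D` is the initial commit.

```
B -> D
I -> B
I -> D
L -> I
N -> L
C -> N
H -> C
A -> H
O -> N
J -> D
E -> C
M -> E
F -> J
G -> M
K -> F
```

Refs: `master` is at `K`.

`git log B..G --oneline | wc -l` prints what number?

Reachable from G: {B, C, D, E, G, I, L, M, N}.
Reachable from B: {B, D}.
In G's history but not B's: {C, E, G, I, L, M, N} — 7 commits.

7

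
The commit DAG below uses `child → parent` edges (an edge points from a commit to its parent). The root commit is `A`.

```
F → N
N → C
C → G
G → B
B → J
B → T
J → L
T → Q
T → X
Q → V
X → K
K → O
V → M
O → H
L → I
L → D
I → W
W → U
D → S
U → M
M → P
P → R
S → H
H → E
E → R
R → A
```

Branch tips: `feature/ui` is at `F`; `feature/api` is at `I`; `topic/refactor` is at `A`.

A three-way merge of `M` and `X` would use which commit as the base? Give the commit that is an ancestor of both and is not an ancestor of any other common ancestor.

Ancestors of M: {A, M, P, R}.
Ancestors of X: {A, E, H, K, O, R, X}.
Common ancestors: {A, R}.
Among these, R is not an ancestor of any other common ancestor — it is the merge base.

R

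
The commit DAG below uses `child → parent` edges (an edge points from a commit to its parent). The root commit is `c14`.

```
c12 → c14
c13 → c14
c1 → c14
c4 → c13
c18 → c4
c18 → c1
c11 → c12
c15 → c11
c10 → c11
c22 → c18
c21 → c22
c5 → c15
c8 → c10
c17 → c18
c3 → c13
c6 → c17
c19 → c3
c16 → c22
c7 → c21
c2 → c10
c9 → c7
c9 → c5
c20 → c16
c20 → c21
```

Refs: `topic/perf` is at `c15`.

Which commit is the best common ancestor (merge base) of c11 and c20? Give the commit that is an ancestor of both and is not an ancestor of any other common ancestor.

Ancestors of c11: {c11, c12, c14}.
Ancestors of c20: {c1, c13, c14, c16, c18, c20, c21, c22, c4}.
Common ancestors: {c14}.
The only common ancestor is c14, so it is the merge base.

c14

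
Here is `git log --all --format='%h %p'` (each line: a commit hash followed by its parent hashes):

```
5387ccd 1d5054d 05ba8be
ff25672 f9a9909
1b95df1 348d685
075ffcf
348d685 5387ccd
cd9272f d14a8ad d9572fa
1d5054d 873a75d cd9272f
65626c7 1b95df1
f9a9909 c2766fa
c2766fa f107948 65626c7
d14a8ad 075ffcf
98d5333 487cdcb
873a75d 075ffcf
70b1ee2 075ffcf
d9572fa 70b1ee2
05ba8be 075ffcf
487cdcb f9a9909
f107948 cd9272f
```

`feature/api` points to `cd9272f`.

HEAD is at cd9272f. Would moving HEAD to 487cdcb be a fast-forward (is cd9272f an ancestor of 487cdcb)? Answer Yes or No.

A fast-forward from cd9272f to 487cdcb is possible iff cd9272f is an ancestor of 487cdcb.
Ancestors of 487cdcb: {05ba8be, 075ffcf, 1b95df1, 1d5054d, 348d685, 487cdcb, 5387ccd, 65626c7, 70b1ee2, 873a75d, c2766fa, cd9272f, d14a8ad, d9572fa, f107948, f9a9909}.
cd9272f is among them, so fast-forward is possible.

Yes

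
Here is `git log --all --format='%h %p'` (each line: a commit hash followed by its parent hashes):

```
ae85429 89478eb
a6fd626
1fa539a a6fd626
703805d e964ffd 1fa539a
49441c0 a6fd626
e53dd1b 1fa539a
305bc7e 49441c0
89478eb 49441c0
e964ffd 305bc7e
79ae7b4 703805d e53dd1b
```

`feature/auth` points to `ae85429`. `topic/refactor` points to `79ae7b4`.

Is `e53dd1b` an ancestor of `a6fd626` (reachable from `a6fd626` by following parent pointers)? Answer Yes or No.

Ancestors of a6fd626: {a6fd626}.
e53dd1b is not in that set, so it is not an ancestor of a6fd626.

No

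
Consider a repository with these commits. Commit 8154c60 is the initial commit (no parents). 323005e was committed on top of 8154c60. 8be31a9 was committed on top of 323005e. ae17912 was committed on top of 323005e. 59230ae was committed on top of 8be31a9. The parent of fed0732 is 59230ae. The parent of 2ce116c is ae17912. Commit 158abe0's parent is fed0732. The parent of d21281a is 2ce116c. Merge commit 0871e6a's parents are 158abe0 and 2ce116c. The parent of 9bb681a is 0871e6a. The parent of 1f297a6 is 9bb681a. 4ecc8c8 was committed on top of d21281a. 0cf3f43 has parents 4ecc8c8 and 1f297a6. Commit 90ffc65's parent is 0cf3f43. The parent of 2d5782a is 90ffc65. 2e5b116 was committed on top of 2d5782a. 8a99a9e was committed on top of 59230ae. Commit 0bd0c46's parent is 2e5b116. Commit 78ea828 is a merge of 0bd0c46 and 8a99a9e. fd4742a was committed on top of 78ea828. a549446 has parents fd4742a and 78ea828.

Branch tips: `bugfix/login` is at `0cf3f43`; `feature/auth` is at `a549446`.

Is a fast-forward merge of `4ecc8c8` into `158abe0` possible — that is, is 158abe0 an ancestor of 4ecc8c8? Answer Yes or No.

No

A fast-forward from 158abe0 to 4ecc8c8 is possible iff 158abe0 is an ancestor of 4ecc8c8.
Ancestors of 4ecc8c8: {2ce116c, 323005e, 4ecc8c8, 8154c60, ae17912, d21281a}.
158abe0 is not among them, so fast-forward is not possible.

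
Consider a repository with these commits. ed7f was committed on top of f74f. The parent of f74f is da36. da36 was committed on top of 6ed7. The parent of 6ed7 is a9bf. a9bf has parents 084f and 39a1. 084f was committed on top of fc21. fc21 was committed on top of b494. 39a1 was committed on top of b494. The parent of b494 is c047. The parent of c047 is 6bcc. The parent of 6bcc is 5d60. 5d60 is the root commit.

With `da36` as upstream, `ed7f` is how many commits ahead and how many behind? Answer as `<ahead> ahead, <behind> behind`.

2 ahead, 0 behind

Reachable from ed7f: {084f, 39a1, 5d60, 6bcc, 6ed7, a9bf, b494, c047, da36, ed7f, f74f, fc21}.
Reachable from da36: {084f, 39a1, 5d60, 6bcc, 6ed7, a9bf, b494, c047, da36, fc21}.
Only in ed7f's history (ahead): {ed7f, f74f} — 2.
Only in da36's history (behind): {} — 0.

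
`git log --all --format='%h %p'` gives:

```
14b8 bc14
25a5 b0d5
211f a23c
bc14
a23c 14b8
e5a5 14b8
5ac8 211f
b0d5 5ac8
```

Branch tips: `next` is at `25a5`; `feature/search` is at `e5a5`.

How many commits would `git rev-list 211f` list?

4

Walking parent pointers from 211f: reachable set = {14b8, 211f, a23c, bc14}.
That is 4 commits.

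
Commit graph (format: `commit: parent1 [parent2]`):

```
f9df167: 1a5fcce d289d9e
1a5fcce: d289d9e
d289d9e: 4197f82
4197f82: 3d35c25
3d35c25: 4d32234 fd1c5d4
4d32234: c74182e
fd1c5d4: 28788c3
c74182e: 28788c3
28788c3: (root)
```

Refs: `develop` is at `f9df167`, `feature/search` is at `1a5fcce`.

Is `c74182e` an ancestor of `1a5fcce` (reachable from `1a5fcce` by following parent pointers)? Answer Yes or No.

Ancestors of 1a5fcce (commits reachable by following parents): {1a5fcce, 28788c3, 3d35c25, 4197f82, 4d32234, c74182e, d289d9e, fd1c5d4}.
c74182e is in that set, so it is an ancestor of 1a5fcce.

Yes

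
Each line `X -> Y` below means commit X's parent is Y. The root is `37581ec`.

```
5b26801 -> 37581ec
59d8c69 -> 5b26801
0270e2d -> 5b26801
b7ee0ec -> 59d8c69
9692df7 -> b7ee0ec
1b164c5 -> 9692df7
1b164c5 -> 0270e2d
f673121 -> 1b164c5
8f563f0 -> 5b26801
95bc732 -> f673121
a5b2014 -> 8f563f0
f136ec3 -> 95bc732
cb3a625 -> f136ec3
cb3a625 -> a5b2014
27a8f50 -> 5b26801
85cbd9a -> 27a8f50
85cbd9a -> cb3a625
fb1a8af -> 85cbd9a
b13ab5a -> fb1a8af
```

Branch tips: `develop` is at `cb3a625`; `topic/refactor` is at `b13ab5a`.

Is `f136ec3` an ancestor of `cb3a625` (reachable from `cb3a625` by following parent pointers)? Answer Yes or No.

Ancestors of cb3a625 (commits reachable by following parents): {0270e2d, 1b164c5, 37581ec, 59d8c69, 5b26801, 8f563f0, 95bc732, 9692df7, a5b2014, b7ee0ec, cb3a625, f136ec3, f673121}.
f136ec3 is in that set, so it is an ancestor of cb3a625.

Yes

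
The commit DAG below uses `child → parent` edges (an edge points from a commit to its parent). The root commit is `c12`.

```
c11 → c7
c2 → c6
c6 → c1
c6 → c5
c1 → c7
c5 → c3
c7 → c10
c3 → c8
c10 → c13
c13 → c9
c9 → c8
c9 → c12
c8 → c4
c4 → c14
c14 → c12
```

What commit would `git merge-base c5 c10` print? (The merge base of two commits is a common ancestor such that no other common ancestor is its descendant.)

c8

Ancestors of c5: {c12, c14, c3, c4, c5, c8}.
Ancestors of c10: {c10, c12, c13, c14, c4, c8, c9}.
Common ancestors: {c12, c14, c4, c8}.
Among these, c8 is not an ancestor of any other common ancestor — it is the merge base.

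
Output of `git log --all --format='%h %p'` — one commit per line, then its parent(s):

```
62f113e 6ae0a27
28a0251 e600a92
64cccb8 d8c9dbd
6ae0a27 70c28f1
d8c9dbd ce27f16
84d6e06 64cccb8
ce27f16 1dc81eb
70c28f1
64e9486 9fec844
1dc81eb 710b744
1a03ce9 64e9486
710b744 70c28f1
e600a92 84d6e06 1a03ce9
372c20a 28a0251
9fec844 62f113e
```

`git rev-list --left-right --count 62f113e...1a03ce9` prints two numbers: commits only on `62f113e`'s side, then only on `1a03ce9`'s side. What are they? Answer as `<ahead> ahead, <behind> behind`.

Reachable from 62f113e: {62f113e, 6ae0a27, 70c28f1}.
Reachable from 1a03ce9: {1a03ce9, 62f113e, 64e9486, 6ae0a27, 70c28f1, 9fec844}.
Only in 62f113e's history (ahead): {} — 0.
Only in 1a03ce9's history (behind): {1a03ce9, 64e9486, 9fec844} — 3.

0 ahead, 3 behind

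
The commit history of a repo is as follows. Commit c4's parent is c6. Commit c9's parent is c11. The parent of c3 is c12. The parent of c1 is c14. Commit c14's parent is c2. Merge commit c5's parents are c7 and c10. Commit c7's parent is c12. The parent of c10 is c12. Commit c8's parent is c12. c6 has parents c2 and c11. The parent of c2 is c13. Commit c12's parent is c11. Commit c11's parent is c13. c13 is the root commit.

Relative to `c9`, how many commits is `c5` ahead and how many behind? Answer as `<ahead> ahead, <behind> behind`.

Reachable from c5: {c10, c11, c12, c13, c5, c7}.
Reachable from c9: {c11, c13, c9}.
Only in c5's history (ahead): {c10, c12, c5, c7} — 4.
Only in c9's history (behind): {c9} — 1.

4 ahead, 1 behind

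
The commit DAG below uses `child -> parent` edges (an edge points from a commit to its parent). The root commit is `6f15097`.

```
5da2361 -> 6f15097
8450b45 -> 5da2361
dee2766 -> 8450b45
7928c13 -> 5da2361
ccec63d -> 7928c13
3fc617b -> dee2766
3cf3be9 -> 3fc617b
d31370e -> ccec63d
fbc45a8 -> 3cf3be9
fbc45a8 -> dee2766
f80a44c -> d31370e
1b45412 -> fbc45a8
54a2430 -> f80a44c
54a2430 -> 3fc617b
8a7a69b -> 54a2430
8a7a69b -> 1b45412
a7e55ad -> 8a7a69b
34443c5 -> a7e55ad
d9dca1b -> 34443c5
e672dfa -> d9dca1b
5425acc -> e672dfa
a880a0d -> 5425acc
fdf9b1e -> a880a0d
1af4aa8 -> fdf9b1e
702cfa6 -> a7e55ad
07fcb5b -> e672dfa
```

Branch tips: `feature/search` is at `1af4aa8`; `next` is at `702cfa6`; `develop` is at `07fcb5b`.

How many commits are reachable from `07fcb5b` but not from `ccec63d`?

Reachable from 07fcb5b: {07fcb5b, 1b45412, 34443c5, 3cf3be9, 3fc617b, 54a2430, 5da2361, 6f15097, 7928c13, 8450b45, 8a7a69b, a7e55ad, ccec63d, d31370e, d9dca1b, dee2766, e672dfa, f80a44c, fbc45a8}.
Reachable from ccec63d: {5da2361, 6f15097, 7928c13, ccec63d}.
In 07fcb5b's history but not ccec63d's: {07fcb5b, 1b45412, 34443c5, 3cf3be9, 3fc617b, 54a2430, 8450b45, 8a7a69b, a7e55ad, d31370e, d9dca1b, dee2766, e672dfa, f80a44c, fbc45a8} — 15 commits.

15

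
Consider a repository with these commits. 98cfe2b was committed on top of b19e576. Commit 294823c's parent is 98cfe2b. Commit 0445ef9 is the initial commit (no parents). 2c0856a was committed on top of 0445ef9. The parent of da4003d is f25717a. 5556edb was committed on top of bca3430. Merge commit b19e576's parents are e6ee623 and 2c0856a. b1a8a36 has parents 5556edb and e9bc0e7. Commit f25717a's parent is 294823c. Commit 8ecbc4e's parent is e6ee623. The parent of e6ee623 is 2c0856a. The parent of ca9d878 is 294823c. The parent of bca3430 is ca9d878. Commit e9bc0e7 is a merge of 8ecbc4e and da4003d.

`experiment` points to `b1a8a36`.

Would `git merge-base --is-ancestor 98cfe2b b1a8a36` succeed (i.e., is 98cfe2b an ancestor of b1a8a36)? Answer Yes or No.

Yes

Ancestors of b1a8a36 (commits reachable by following parents): {0445ef9, 294823c, 2c0856a, 5556edb, 8ecbc4e, 98cfe2b, b19e576, b1a8a36, bca3430, ca9d878, da4003d, e6ee623, e9bc0e7, f25717a}.
98cfe2b is in that set, so it is an ancestor of b1a8a36.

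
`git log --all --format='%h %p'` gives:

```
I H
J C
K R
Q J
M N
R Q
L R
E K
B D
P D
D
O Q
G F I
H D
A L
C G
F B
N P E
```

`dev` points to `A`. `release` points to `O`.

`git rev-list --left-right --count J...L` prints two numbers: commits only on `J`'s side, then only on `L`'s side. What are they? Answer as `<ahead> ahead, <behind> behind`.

Reachable from J: {B, C, D, F, G, H, I, J}.
Reachable from L: {B, C, D, F, G, H, I, J, L, Q, R}.
Only in J's history (ahead): {} — 0.
Only in L's history (behind): {L, Q, R} — 3.

0 ahead, 3 behind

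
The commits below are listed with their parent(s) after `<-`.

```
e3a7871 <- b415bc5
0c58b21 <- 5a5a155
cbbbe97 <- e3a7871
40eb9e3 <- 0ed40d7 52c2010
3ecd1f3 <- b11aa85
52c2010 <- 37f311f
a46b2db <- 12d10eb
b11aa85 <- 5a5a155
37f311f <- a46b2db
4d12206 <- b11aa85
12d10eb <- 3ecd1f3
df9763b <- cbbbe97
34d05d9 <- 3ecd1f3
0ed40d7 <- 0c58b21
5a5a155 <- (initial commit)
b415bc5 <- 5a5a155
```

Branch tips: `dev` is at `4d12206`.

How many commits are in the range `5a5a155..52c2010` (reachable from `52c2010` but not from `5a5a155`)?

6

Reachable from 52c2010: {12d10eb, 37f311f, 3ecd1f3, 52c2010, 5a5a155, a46b2db, b11aa85}.
Reachable from 5a5a155: {5a5a155}.
In 52c2010's history but not 5a5a155's: {12d10eb, 37f311f, 3ecd1f3, 52c2010, a46b2db, b11aa85} — 6 commits.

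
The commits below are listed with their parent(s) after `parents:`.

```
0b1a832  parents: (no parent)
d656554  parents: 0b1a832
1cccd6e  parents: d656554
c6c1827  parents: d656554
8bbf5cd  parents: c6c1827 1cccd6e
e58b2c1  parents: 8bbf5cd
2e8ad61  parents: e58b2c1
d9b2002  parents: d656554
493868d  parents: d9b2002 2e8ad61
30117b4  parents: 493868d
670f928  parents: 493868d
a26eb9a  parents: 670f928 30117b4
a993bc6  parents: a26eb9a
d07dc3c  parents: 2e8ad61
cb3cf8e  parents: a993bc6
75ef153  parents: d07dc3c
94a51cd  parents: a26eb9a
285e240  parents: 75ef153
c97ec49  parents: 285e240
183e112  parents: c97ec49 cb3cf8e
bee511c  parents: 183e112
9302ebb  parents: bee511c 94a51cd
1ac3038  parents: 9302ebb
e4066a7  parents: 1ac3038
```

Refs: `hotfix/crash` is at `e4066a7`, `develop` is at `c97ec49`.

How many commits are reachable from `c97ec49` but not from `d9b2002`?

Reachable from c97ec49: {0b1a832, 1cccd6e, 285e240, 2e8ad61, 75ef153, 8bbf5cd, c6c1827, c97ec49, d07dc3c, d656554, e58b2c1}.
Reachable from d9b2002: {0b1a832, d656554, d9b2002}.
In c97ec49's history but not d9b2002's: {1cccd6e, 285e240, 2e8ad61, 75ef153, 8bbf5cd, c6c1827, c97ec49, d07dc3c, e58b2c1} — 9 commits.

9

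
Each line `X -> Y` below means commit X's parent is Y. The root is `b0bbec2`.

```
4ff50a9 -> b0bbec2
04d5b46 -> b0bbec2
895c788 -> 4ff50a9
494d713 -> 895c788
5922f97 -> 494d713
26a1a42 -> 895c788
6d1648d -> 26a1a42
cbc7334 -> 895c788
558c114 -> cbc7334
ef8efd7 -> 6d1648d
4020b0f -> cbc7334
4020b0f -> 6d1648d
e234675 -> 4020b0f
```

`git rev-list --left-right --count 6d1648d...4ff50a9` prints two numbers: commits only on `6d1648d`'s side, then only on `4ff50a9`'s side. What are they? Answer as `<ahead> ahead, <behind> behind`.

Reachable from 6d1648d: {26a1a42, 4ff50a9, 6d1648d, 895c788, b0bbec2}.
Reachable from 4ff50a9: {4ff50a9, b0bbec2}.
Only in 6d1648d's history (ahead): {26a1a42, 6d1648d, 895c788} — 3.
Only in 4ff50a9's history (behind): {} — 0.

3 ahead, 0 behind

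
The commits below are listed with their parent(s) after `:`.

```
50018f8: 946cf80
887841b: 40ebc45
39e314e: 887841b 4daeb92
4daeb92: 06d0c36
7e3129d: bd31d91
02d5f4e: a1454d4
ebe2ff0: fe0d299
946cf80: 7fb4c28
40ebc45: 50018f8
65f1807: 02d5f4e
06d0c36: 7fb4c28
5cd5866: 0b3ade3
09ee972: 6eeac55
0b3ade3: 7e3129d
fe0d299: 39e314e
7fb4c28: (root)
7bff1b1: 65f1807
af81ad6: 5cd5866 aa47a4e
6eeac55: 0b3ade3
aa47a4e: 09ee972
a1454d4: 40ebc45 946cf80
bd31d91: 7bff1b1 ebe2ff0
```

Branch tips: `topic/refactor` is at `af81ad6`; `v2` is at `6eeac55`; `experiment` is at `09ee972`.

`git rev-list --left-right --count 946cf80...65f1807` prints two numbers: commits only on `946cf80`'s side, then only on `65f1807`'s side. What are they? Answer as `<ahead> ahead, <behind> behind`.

Reachable from 946cf80: {7fb4c28, 946cf80}.
Reachable from 65f1807: {02d5f4e, 40ebc45, 50018f8, 65f1807, 7fb4c28, 946cf80, a1454d4}.
Only in 946cf80's history (ahead): {} — 0.
Only in 65f1807's history (behind): {02d5f4e, 40ebc45, 50018f8, 65f1807, a1454d4} — 5.

0 ahead, 5 behind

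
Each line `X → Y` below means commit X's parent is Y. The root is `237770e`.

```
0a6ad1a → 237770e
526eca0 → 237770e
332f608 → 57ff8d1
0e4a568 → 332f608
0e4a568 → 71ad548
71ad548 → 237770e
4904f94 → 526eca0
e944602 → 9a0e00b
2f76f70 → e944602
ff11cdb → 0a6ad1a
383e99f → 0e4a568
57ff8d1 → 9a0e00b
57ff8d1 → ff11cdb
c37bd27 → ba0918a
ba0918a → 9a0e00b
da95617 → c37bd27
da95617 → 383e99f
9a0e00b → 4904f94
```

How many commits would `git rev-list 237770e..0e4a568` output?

Reachable from 0e4a568: {0a6ad1a, 0e4a568, 237770e, 332f608, 4904f94, 526eca0, 57ff8d1, 71ad548, 9a0e00b, ff11cdb}.
Reachable from 237770e: {237770e}.
In 0e4a568's history but not 237770e's: {0a6ad1a, 0e4a568, 332f608, 4904f94, 526eca0, 57ff8d1, 71ad548, 9a0e00b, ff11cdb} — 9 commits.

9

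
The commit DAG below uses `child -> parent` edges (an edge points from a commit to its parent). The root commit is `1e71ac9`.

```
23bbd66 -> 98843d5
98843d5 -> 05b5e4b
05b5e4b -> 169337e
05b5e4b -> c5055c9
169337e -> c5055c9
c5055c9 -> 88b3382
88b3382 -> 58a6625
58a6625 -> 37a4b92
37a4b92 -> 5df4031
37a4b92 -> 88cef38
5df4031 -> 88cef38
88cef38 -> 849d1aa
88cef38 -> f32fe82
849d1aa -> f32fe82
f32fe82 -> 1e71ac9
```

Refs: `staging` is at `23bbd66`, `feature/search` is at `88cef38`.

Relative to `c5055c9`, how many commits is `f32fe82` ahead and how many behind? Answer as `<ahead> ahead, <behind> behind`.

0 ahead, 7 behind

Reachable from f32fe82: {1e71ac9, f32fe82}.
Reachable from c5055c9: {1e71ac9, 37a4b92, 58a6625, 5df4031, 849d1aa, 88b3382, 88cef38, c5055c9, f32fe82}.
Only in f32fe82's history (ahead): {} — 0.
Only in c5055c9's history (behind): {37a4b92, 58a6625, 5df4031, 849d1aa, 88b3382, 88cef38, c5055c9} — 7.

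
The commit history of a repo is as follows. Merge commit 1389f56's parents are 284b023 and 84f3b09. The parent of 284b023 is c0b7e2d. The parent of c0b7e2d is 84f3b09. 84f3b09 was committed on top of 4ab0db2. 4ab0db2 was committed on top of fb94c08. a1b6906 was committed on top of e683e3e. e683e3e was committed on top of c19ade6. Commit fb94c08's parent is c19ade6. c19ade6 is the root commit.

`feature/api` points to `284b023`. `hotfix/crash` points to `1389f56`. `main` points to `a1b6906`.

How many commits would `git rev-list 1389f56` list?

Walking parent pointers from 1389f56: reachable set = {1389f56, 284b023, 4ab0db2, 84f3b09, c0b7e2d, c19ade6, fb94c08}.
That is 7 commits.

7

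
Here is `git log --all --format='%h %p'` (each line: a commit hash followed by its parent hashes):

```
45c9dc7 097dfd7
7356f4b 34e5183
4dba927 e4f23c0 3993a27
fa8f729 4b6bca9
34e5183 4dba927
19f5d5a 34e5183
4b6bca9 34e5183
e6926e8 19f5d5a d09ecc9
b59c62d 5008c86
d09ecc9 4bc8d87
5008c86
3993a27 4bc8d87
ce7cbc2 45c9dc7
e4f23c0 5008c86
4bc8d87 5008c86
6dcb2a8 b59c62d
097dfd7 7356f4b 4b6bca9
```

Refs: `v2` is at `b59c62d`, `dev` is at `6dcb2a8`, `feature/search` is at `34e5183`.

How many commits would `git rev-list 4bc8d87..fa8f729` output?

6

Reachable from fa8f729: {34e5183, 3993a27, 4b6bca9, 4bc8d87, 4dba927, 5008c86, e4f23c0, fa8f729}.
Reachable from 4bc8d87: {4bc8d87, 5008c86}.
In fa8f729's history but not 4bc8d87's: {34e5183, 3993a27, 4b6bca9, 4dba927, e4f23c0, fa8f729} — 6 commits.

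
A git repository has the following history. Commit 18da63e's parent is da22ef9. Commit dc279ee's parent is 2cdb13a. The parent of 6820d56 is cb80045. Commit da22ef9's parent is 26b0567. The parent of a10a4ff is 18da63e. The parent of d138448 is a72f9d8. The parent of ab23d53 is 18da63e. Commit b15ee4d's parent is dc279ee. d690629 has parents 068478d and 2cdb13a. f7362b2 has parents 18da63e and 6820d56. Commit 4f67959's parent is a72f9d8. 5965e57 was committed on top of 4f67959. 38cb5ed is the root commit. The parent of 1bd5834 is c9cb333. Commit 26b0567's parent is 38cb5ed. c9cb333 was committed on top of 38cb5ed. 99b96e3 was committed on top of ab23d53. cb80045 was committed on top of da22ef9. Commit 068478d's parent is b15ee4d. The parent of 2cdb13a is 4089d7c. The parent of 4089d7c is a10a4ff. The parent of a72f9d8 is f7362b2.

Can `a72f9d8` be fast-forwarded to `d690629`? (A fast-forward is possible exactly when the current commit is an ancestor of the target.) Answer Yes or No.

A fast-forward from a72f9d8 to d690629 is possible iff a72f9d8 is an ancestor of d690629.
Ancestors of d690629: {068478d, 18da63e, 26b0567, 2cdb13a, 38cb5ed, 4089d7c, a10a4ff, b15ee4d, d690629, da22ef9, dc279ee}.
a72f9d8 is not among them, so fast-forward is not possible.

No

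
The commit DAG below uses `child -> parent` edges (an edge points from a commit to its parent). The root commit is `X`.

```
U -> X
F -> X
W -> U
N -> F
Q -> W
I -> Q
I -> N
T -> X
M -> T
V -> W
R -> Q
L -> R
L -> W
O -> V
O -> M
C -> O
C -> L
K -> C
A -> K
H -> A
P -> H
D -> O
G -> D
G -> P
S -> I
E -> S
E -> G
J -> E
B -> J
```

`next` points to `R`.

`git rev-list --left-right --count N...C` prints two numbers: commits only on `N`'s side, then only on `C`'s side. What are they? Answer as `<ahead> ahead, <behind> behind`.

Reachable from N: {F, N, X}.
Reachable from C: {C, L, M, O, Q, R, T, U, V, W, X}.
Only in N's history (ahead): {F, N} — 2.
Only in C's history (behind): {C, L, M, O, Q, R, T, U, V, W} — 10.

2 ahead, 10 behind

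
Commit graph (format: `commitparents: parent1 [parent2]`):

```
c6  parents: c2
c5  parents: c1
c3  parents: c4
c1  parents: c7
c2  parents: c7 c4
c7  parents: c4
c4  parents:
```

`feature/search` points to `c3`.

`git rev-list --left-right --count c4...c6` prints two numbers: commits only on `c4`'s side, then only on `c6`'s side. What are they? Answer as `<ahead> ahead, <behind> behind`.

Reachable from c4: {c4}.
Reachable from c6: {c2, c4, c6, c7}.
Only in c4's history (ahead): {} — 0.
Only in c6's history (behind): {c2, c6, c7} — 3.

0 ahead, 3 behind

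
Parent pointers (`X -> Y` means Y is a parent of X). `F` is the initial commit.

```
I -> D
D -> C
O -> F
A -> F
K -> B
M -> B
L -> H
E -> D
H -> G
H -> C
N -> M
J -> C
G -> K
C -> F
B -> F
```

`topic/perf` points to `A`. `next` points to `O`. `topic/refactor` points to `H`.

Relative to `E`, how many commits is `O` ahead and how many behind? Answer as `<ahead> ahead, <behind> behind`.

1 ahead, 3 behind

Reachable from O: {F, O}.
Reachable from E: {C, D, E, F}.
Only in O's history (ahead): {O} — 1.
Only in E's history (behind): {C, D, E} — 3.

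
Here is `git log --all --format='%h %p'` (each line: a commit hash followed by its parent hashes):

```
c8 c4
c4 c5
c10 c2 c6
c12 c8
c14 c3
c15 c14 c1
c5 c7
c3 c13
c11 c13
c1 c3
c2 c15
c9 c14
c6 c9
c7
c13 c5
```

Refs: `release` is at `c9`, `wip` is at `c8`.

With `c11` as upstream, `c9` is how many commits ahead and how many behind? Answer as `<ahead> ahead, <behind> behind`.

Reachable from c9: {c13, c14, c3, c5, c7, c9}.
Reachable from c11: {c11, c13, c5, c7}.
Only in c9's history (ahead): {c14, c3, c9} — 3.
Only in c11's history (behind): {c11} — 1.

3 ahead, 1 behind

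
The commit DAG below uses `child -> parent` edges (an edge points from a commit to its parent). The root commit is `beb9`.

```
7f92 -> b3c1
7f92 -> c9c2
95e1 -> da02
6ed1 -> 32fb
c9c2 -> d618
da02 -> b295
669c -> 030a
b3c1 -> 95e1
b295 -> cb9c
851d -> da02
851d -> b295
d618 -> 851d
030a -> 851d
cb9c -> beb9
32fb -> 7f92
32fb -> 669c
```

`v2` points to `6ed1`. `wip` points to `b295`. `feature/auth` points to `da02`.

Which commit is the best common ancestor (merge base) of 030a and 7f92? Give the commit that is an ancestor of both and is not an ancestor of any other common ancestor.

Ancestors of 030a: {030a, 851d, b295, beb9, cb9c, da02}.
Ancestors of 7f92: {7f92, 851d, 95e1, b295, b3c1, beb9, c9c2, cb9c, d618, da02}.
Common ancestors: {851d, b295, beb9, cb9c, da02}.
Among these, 851d is not an ancestor of any other common ancestor — it is the merge base.

851d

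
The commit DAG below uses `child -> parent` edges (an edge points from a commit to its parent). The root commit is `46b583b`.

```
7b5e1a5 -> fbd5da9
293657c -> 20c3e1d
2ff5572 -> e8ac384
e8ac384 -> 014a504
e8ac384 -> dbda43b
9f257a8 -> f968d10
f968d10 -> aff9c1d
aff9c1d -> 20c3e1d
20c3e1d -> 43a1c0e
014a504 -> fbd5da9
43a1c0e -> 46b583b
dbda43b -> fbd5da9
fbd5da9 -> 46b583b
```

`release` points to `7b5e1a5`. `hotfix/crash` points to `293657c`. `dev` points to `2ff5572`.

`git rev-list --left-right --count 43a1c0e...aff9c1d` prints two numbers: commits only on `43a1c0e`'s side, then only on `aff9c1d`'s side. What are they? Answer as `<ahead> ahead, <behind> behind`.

0 ahead, 2 behind

Reachable from 43a1c0e: {43a1c0e, 46b583b}.
Reachable from aff9c1d: {20c3e1d, 43a1c0e, 46b583b, aff9c1d}.
Only in 43a1c0e's history (ahead): {} — 0.
Only in aff9c1d's history (behind): {20c3e1d, aff9c1d} — 2.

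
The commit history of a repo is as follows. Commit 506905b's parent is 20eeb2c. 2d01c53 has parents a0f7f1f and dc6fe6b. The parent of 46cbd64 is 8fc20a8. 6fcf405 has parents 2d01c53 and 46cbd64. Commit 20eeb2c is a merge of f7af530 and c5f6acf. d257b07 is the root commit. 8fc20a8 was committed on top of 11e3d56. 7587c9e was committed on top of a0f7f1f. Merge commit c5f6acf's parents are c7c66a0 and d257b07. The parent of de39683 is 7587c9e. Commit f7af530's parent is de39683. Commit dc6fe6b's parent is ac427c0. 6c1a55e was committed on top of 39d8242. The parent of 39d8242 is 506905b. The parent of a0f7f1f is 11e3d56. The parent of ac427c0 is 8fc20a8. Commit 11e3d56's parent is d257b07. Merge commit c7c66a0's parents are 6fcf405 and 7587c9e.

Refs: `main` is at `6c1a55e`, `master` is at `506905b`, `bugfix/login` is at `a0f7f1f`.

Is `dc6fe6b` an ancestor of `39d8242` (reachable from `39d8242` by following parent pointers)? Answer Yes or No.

Yes

Ancestors of 39d8242 (commits reachable by following parents): {11e3d56, 20eeb2c, 2d01c53, 39d8242, 46cbd64, 506905b, 6fcf405, 7587c9e, 8fc20a8, a0f7f1f, ac427c0, c5f6acf, c7c66a0, d257b07, dc6fe6b, de39683, f7af530}.
dc6fe6b is in that set, so it is an ancestor of 39d8242.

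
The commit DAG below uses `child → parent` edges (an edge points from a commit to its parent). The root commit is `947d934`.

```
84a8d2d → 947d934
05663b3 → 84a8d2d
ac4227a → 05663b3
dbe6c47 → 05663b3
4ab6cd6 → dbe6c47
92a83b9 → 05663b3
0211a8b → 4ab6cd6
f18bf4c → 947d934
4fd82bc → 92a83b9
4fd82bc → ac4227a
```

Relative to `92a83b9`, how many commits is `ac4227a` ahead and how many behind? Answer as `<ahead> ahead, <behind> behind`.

1 ahead, 1 behind

Reachable from ac4227a: {05663b3, 84a8d2d, 947d934, ac4227a}.
Reachable from 92a83b9: {05663b3, 84a8d2d, 92a83b9, 947d934}.
Only in ac4227a's history (ahead): {ac4227a} — 1.
Only in 92a83b9's history (behind): {92a83b9} — 1.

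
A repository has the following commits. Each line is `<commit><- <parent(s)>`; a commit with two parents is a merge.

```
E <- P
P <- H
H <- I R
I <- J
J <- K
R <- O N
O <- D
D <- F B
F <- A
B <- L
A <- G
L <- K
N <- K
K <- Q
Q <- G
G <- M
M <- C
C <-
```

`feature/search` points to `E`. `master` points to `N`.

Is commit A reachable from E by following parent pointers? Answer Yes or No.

Yes

Ancestors of E (commits reachable by following parents): {A, B, C, D, E, F, G, H, I, J, K, L, M, N, O, P, Q, R}.
A is in that set, so it is an ancestor of E.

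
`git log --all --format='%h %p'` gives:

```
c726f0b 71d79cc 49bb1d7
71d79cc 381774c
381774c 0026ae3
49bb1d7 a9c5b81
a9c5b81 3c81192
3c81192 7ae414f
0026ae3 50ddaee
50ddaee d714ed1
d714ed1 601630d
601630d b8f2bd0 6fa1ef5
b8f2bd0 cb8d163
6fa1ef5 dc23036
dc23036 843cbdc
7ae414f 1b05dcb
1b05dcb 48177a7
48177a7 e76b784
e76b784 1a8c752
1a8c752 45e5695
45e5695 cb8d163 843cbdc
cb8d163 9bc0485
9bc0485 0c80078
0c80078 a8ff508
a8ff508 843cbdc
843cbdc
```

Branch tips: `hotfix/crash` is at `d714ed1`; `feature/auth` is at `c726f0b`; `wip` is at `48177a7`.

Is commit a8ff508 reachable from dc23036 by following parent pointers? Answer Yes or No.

No

Ancestors of dc23036: {843cbdc, dc23036}.
a8ff508 is not in that set, so it is not an ancestor of dc23036.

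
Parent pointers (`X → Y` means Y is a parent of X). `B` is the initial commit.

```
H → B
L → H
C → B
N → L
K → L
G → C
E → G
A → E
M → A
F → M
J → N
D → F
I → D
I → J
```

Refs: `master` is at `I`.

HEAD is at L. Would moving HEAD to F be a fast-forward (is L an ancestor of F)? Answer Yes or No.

A fast-forward from L to F is possible iff L is an ancestor of F.
Ancestors of F: {A, B, C, E, F, G, M}.
L is not among them, so fast-forward is not possible.

No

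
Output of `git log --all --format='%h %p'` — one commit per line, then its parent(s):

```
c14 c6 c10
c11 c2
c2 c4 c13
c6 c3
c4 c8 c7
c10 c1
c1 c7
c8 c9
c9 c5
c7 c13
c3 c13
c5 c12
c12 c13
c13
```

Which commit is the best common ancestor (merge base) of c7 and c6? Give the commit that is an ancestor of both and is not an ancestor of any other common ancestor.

Ancestors of c7: {c13, c7}.
Ancestors of c6: {c13, c3, c6}.
Common ancestors: {c13}.
The only common ancestor is c13, so it is the merge base.

c13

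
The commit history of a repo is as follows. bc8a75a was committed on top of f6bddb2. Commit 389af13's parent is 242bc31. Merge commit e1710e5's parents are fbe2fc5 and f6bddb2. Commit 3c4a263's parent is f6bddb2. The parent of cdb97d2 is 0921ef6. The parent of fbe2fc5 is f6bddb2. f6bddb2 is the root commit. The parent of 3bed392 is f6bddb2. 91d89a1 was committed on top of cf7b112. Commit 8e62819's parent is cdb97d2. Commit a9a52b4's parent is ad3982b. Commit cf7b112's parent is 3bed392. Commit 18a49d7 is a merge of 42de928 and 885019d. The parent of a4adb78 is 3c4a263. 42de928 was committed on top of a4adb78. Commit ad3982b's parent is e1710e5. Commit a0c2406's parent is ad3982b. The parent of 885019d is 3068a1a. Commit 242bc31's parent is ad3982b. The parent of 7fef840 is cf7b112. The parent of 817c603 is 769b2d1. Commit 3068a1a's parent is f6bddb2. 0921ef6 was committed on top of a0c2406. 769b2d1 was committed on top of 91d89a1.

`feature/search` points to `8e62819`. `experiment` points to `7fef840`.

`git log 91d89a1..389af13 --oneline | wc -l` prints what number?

Reachable from 389af13: {242bc31, 389af13, ad3982b, e1710e5, f6bddb2, fbe2fc5}.
Reachable from 91d89a1: {3bed392, 91d89a1, cf7b112, f6bddb2}.
In 389af13's history but not 91d89a1's: {242bc31, 389af13, ad3982b, e1710e5, fbe2fc5} — 5 commits.

5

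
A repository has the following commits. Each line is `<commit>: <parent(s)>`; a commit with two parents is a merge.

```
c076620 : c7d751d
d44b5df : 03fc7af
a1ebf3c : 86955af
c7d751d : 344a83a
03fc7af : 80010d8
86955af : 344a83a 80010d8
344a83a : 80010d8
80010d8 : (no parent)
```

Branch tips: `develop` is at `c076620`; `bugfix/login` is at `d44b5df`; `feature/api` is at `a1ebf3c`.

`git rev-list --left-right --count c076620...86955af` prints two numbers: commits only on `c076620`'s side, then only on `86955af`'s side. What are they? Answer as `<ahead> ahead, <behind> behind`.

2 ahead, 1 behind

Reachable from c076620: {344a83a, 80010d8, c076620, c7d751d}.
Reachable from 86955af: {344a83a, 80010d8, 86955af}.
Only in c076620's history (ahead): {c076620, c7d751d} — 2.
Only in 86955af's history (behind): {86955af} — 1.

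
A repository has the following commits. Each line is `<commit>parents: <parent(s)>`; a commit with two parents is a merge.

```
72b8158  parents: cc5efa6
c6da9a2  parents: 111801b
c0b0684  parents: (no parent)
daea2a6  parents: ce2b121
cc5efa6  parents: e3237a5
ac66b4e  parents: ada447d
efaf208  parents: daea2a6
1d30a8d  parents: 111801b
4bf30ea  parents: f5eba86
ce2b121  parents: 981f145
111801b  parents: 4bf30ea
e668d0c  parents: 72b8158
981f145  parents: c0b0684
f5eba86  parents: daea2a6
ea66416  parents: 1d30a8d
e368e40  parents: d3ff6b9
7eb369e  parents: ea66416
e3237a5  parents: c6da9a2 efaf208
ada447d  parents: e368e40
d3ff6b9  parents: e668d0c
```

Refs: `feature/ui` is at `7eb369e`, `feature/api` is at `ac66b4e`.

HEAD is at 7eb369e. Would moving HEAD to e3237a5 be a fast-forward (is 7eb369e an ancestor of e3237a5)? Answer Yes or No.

No

A fast-forward from 7eb369e to e3237a5 is possible iff 7eb369e is an ancestor of e3237a5.
Ancestors of e3237a5: {111801b, 4bf30ea, 981f145, c0b0684, c6da9a2, ce2b121, daea2a6, e3237a5, efaf208, f5eba86}.
7eb369e is not among them, so fast-forward is not possible.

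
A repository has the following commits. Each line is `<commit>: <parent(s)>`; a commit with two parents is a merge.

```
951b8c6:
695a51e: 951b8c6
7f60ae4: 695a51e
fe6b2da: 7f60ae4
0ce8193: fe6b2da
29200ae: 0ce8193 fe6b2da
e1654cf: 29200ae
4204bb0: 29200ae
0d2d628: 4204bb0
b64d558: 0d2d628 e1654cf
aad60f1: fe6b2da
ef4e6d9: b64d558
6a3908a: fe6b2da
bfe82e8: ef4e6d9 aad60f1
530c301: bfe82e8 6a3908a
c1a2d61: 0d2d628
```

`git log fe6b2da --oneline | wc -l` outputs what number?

4

Walking parent pointers from fe6b2da: reachable set = {695a51e, 7f60ae4, 951b8c6, fe6b2da}.
That is 4 commits.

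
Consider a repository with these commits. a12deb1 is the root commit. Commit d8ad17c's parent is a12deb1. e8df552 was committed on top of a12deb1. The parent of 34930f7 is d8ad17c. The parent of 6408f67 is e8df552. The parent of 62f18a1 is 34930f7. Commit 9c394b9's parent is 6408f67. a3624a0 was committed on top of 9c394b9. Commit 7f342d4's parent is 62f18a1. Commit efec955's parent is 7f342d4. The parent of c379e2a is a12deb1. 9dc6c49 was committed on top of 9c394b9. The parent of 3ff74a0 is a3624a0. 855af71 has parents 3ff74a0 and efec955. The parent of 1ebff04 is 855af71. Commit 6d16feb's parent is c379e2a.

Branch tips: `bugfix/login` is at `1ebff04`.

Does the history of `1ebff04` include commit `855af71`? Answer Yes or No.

Ancestors of 1ebff04 (commits reachable by following parents): {1ebff04, 34930f7, 3ff74a0, 62f18a1, 6408f67, 7f342d4, 855af71, 9c394b9, a12deb1, a3624a0, d8ad17c, e8df552, efec955}.
855af71 is in that set, so it is an ancestor of 1ebff04.

Yes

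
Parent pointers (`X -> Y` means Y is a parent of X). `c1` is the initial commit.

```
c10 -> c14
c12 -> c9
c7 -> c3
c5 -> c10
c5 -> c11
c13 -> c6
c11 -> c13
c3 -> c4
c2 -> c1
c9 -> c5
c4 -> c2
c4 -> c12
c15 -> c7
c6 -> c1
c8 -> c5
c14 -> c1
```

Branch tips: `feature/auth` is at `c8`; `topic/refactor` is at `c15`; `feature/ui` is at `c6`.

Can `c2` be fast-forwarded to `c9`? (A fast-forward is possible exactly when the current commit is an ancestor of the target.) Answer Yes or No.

A fast-forward from c2 to c9 is possible iff c2 is an ancestor of c9.
Ancestors of c9: {c1, c10, c11, c13, c14, c5, c6, c9}.
c2 is not among them, so fast-forward is not possible.

No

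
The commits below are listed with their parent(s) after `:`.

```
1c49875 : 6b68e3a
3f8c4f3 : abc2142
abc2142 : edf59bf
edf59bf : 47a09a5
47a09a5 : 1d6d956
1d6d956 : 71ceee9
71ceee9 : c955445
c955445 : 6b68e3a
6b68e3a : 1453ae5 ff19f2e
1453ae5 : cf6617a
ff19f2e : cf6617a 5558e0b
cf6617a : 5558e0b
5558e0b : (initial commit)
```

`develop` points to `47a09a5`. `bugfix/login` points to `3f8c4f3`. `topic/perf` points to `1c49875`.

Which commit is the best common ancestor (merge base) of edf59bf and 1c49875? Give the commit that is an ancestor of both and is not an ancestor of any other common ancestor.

Ancestors of edf59bf: {1453ae5, 1d6d956, 47a09a5, 5558e0b, 6b68e3a, 71ceee9, c955445, cf6617a, edf59bf, ff19f2e}.
Ancestors of 1c49875: {1453ae5, 1c49875, 5558e0b, 6b68e3a, cf6617a, ff19f2e}.
Common ancestors: {1453ae5, 5558e0b, 6b68e3a, cf6617a, ff19f2e}.
Among these, 6b68e3a is not an ancestor of any other common ancestor — it is the merge base.

6b68e3a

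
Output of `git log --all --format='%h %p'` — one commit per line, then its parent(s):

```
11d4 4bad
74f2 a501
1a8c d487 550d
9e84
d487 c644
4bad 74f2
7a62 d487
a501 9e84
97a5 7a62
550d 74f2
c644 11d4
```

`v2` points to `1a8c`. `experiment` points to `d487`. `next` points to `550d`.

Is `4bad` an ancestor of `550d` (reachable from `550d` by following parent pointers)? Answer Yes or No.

Ancestors of 550d: {550d, 74f2, 9e84, a501}.
4bad is not in that set, so it is not an ancestor of 550d.

No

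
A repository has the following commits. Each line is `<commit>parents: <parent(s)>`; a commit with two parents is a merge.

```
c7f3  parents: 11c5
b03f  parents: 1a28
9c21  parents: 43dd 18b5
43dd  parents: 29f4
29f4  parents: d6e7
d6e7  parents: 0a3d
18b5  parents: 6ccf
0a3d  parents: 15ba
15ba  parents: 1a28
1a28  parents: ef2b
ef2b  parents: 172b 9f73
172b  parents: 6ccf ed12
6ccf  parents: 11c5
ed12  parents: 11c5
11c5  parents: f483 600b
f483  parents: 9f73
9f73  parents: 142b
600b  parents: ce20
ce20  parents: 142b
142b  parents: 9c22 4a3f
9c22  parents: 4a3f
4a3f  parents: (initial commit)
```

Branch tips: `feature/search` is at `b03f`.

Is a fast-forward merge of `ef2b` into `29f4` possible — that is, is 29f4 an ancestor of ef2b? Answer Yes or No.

A fast-forward from 29f4 to ef2b is possible iff 29f4 is an ancestor of ef2b.
Ancestors of ef2b: {11c5, 142b, 172b, 4a3f, 600b, 6ccf, 9c22, 9f73, ce20, ed12, ef2b, f483}.
29f4 is not among them, so fast-forward is not possible.

No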